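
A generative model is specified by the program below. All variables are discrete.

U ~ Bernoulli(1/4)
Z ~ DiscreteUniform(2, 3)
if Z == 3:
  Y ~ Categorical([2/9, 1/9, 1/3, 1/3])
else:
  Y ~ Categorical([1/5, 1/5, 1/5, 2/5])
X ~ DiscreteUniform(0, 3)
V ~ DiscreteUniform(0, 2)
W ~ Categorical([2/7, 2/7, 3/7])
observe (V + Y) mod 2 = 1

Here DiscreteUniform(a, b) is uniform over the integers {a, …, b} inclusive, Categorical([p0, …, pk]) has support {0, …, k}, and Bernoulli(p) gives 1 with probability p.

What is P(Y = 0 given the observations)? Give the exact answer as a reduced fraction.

P(Y = 0 | obs) = 19/137

Enumerate traces; 288 have nonzero weight after conditioning:
  (U=0, Z=2, Y=0, X=0, V=1, W=0) weight 1/560
  (U=0, Z=2, Y=0, X=0, V=1, W=1) weight 1/560
  (U=0, Z=2, Y=0, X=0, V=1, W=2) weight 3/1120
  (U=0, Z=2, Y=0, X=1, V=1, W=0) weight 1/560
  (U=0, Z=2, Y=0, X=1, V=1, W=1) weight 1/560
  (U=0, Z=2, Y=0, X=1, V=1, W=2) weight 3/1120
  (U=0, Z=2, Y=0, X=2, V=1, W=0) weight 1/560
  (U=0, Z=2, Y=0, X=2, V=1, W=1) weight 1/560
  (U=0, Z=2, Y=1, X=0, V=0, W=0) weight 1/560
  (U=0, Z=2, Y=2, X=0, V=1, W=0) weight 1/560
  … 278 more
Group by Y:
  weight(Y=0) = 19/270
  weight(Y=1) = 14/135
  weight(Y=2) = 4/45
  weight(Y=3) = 11/45
Total weight = 19/270 + 14/135 + 4/45 + 11/45 = 137/270
P(Y=0 | obs) = 19/270 / 137/270 = 19/137
P(Y=1 | obs) = 14/135 / 137/270 = 28/137
P(Y=2 | obs) = 4/45 / 137/270 = 24/137
P(Y=3 | obs) = 11/45 / 137/270 = 66/137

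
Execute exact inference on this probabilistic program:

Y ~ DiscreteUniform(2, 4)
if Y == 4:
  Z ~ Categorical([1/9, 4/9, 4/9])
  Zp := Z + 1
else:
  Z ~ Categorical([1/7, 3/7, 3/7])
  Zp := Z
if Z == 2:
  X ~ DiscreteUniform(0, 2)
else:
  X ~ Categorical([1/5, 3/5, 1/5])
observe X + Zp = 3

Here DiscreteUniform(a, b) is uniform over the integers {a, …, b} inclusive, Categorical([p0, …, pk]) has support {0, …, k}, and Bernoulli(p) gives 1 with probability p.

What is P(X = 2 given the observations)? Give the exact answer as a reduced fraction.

P(X = 2 | obs) = 183/845

Enumerate traces; 7 have nonzero weight after conditioning:
  (Y=2, Z=1, X=2) weight 1/35
  (Y=2, Z=2, X=1) weight 1/21
  (Y=3, Z=1, X=2) weight 1/35
  (Y=3, Z=2, X=1) weight 1/21
  (Y=4, Z=0, X=2) weight 1/135
  (Y=4, Z=1, X=1) weight 4/45
  (Y=4, Z=2, X=0) weight 4/81
Group by X:
  weight(X=0) = 4/81
  weight(X=1) = 58/315
  weight(X=2) = 61/945
Total weight = 4/81 + 58/315 + 61/945 = 169/567
P(X=0 | obs) = 4/81 / 169/567 = 28/169
P(X=1 | obs) = 58/315 / 169/567 = 522/845
P(X=2 | obs) = 61/945 / 169/567 = 183/845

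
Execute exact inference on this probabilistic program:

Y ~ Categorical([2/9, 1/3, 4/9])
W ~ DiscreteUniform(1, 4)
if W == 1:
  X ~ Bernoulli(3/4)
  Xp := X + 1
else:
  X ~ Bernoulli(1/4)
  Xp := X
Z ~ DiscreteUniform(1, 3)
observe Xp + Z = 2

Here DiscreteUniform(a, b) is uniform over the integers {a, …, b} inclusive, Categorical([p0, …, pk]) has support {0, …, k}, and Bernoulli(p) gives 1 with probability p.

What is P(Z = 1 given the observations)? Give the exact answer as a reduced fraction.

Enumerate traces; 21 have nonzero weight after conditioning:
  (Y=0, W=1, X=0, Z=1) weight 1/216
  (Y=0, W=2, X=0, Z=2) weight 1/72
  (Y=0, W=2, X=1, Z=1) weight 1/216
  (Y=0, W=3, X=0, Z=2) weight 1/72
  (Y=0, W=3, X=1, Z=1) weight 1/216
  (Y=0, W=4, X=0, Z=2) weight 1/72
  (Y=0, W=4, X=1, Z=1) weight 1/216
  (Y=1, W=1, X=0, Z=1) weight 1/144
  … 13 more
Group by Z:
  weight(Z=1) = 1/12
  weight(Z=2) = 3/16
Total weight = 1/12 + 3/16 = 13/48
P(Z=1 | obs) = 1/12 / 13/48 = 4/13
P(Z=2 | obs) = 3/16 / 13/48 = 9/13

P(Z = 1 | obs) = 4/13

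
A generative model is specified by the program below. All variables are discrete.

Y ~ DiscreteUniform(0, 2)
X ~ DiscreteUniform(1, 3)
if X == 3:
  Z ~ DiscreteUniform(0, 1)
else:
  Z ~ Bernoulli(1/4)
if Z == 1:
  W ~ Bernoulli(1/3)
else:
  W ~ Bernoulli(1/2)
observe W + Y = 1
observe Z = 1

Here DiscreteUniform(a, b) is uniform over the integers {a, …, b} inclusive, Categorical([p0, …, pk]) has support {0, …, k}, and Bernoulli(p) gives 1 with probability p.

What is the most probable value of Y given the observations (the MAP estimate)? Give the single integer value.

Enumerate traces; 6 have nonzero weight after conditioning:
  (Y=0, X=1, Z=1, W=1) weight 1/108
  (Y=0, X=2, Z=1, W=1) weight 1/108
  (Y=0, X=3, Z=1, W=1) weight 1/54
  (Y=1, X=1, Z=1, W=0) weight 1/54
  (Y=1, X=2, Z=1, W=0) weight 1/54
  (Y=1, X=3, Z=1, W=0) weight 1/27
Group by Y:
  weight(Y=0) = 1/27
  weight(Y=1) = 2/27
Total weight = 1/27 + 2/27 = 1/9
P(Y=0 | obs) = 1/27 / 1/9 = 1/3
P(Y=1 | obs) = 2/27 / 1/9 = 2/3
argmax = 1

argmax_v P(Y = v | obs) = 1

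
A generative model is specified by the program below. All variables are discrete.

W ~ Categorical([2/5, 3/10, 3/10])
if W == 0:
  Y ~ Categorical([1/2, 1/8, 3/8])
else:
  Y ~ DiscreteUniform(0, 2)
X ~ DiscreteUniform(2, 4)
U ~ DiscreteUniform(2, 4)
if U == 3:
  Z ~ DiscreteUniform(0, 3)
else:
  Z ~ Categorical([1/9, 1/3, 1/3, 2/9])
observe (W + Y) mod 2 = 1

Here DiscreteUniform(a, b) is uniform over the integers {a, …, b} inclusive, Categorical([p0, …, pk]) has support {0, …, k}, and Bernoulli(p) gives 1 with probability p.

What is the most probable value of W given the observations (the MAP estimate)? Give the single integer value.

Enumerate traces; 144 have nonzero weight after conditioning:
  (W=0, Y=1, X=2, U=2, Z=0) weight 1/1620
  (W=0, Y=1, X=2, U=2, Z=1) weight 1/540
  (W=0, Y=1, X=2, U=2, Z=2) weight 1/540
  (W=0, Y=1, X=2, U=2, Z=3) weight 1/810
  (W=0, Y=1, X=2, U=3, Z=0) weight 1/720
  (W=0, Y=1, X=2, U=3, Z=1) weight 1/720
  (W=0, Y=1, X=2, U=3, Z=2) weight 1/720
  (W=0, Y=1, X=2, U=3, Z=3) weight 1/720
  (W=1, Y=0, X=2, U=2, Z=0) weight 1/810
  (W=2, Y=1, X=2, U=2, Z=0) weight 1/810
  … 134 more
Group by W:
  weight(W=0) = 1/20
  weight(W=1) = 1/5
  weight(W=2) = 1/10
Total weight = 1/20 + 1/5 + 1/10 = 7/20
P(W=0 | obs) = 1/20 / 7/20 = 1/7
P(W=1 | obs) = 1/5 / 7/20 = 4/7
P(W=2 | obs) = 1/10 / 7/20 = 2/7
argmax = 1

argmax_v P(W = v | obs) = 1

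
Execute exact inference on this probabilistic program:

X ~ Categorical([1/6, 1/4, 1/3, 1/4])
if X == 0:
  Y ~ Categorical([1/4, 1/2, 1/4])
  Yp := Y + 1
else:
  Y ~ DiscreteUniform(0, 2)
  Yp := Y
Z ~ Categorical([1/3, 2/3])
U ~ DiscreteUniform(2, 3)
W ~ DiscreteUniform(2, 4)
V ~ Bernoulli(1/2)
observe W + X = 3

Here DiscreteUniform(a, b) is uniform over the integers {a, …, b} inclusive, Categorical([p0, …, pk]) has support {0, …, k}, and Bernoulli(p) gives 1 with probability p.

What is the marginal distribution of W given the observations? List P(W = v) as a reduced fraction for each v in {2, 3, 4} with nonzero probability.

P(W=2) = 3/5, P(W=3) = 2/5

Enumerate traces; 48 have nonzero weight after conditioning:
  (X=0, Y=0, Z=0, U=2, W=3, V=0) weight 1/864
  (X=0, Y=0, Z=0, U=2, W=3, V=1) weight 1/864
  (X=0, Y=0, Z=0, U=3, W=3, V=0) weight 1/864
  (X=0, Y=0, Z=0, U=3, W=3, V=1) weight 1/864
  (X=0, Y=0, Z=1, U=2, W=3, V=0) weight 1/432
  (X=0, Y=0, Z=1, U=2, W=3, V=1) weight 1/432
  (X=0, Y=0, Z=1, U=3, W=3, V=0) weight 1/432
  (X=0, Y=0, Z=1, U=3, W=3, V=1) weight 1/432
  (X=1, Y=0, Z=0, U=2, W=2, V=0) weight 1/432
  … 39 more
Group by W:
  weight(W=2) = 1/12
  weight(W=3) = 1/18
Total weight = 1/12 + 1/18 = 5/36
P(W=2 | obs) = 1/12 / 5/36 = 3/5
P(W=3 | obs) = 1/18 / 5/36 = 2/5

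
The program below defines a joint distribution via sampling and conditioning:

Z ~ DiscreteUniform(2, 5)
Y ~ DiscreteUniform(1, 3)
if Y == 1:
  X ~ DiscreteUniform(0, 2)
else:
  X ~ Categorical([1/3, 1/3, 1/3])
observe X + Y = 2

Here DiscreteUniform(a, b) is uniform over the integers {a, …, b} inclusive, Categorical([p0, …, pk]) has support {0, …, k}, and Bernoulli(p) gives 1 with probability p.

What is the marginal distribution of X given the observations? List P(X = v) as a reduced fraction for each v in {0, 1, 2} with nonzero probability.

P(X=0) = 1/2, P(X=1) = 1/2

Enumerate traces; 8 have nonzero weight after conditioning:
  (Z=2, Y=1, X=1) weight 1/36
  (Z=2, Y=2, X=0) weight 1/36
  (Z=3, Y=1, X=1) weight 1/36
  (Z=3, Y=2, X=0) weight 1/36
  (Z=4, Y=1, X=1) weight 1/36
  (Z=4, Y=2, X=0) weight 1/36
  (Z=5, Y=1, X=1) weight 1/36
  (Z=5, Y=2, X=0) weight 1/36
Group by X:
  weight(X=0) = 1/9
  weight(X=1) = 1/9
Total weight = 1/9 + 1/9 = 2/9
P(X=0 | obs) = 1/9 / 2/9 = 1/2
P(X=1 | obs) = 1/9 / 2/9 = 1/2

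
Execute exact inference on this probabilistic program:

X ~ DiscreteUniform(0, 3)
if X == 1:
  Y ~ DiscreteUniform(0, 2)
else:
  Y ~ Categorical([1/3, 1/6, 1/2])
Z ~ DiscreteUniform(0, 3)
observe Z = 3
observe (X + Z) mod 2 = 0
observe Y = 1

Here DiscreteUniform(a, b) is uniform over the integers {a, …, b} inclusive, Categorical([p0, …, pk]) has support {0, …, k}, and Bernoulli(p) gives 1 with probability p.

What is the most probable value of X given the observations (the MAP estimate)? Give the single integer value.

Enumerate traces; 2 have nonzero weight after conditioning:
  (X=1, Y=1, Z=3) weight 1/48
  (X=3, Y=1, Z=3) weight 1/96
Group by X:
  weight(X=1) = 1/48
  weight(X=3) = 1/96
Total weight = 1/48 + 1/96 = 1/32
P(X=1 | obs) = 1/48 / 1/32 = 2/3
P(X=3 | obs) = 1/96 / 1/32 = 1/3
argmax = 1

argmax_v P(X = v | obs) = 1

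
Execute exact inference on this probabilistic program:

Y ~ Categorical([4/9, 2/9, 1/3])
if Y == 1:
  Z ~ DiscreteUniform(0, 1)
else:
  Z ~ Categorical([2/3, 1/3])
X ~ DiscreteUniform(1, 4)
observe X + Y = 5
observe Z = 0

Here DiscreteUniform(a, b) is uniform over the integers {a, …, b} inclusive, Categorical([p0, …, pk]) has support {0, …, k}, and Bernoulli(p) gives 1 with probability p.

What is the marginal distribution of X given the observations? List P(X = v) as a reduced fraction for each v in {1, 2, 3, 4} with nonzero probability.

Enumerate traces; 2 have nonzero weight after conditioning:
  (Y=1, Z=0, X=4) weight 1/36
  (Y=2, Z=0, X=3) weight 1/18
Group by X:
  weight(X=3) = 1/18
  weight(X=4) = 1/36
Total weight = 1/18 + 1/36 = 1/12
P(X=3 | obs) = 1/18 / 1/12 = 2/3
P(X=4 | obs) = 1/36 / 1/12 = 1/3

P(X=3) = 2/3, P(X=4) = 1/3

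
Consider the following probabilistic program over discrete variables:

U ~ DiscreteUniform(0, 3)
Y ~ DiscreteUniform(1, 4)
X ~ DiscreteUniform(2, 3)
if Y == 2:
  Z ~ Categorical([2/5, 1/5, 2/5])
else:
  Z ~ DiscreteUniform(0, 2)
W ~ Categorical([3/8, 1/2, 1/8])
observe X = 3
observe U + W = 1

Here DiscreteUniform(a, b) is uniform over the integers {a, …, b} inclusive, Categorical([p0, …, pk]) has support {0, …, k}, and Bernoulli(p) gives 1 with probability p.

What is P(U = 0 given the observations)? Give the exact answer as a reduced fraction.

P(U = 0 | obs) = 4/7

Enumerate traces; 24 have nonzero weight after conditioning:
  (U=0, Y=1, X=3, Z=0, W=1) weight 1/192
  (U=0, Y=1, X=3, Z=1, W=1) weight 1/192
  (U=0, Y=1, X=3, Z=2, W=1) weight 1/192
  (U=0, Y=2, X=3, Z=0, W=1) weight 1/160
  (U=0, Y=2, X=3, Z=1, W=1) weight 1/320
  (U=0, Y=2, X=3, Z=2, W=1) weight 1/160
  (U=0, Y=3, X=3, Z=0, W=1) weight 1/192
  (U=0, Y=3, X=3, Z=1, W=1) weight 1/192
  (U=1, Y=1, X=3, Z=0, W=0) weight 1/256
  … 15 more
Group by U:
  weight(U=0) = 1/16
  weight(U=1) = 3/64
Total weight = 1/16 + 3/64 = 7/64
P(U=0 | obs) = 1/16 / 7/64 = 4/7
P(U=1 | obs) = 3/64 / 7/64 = 3/7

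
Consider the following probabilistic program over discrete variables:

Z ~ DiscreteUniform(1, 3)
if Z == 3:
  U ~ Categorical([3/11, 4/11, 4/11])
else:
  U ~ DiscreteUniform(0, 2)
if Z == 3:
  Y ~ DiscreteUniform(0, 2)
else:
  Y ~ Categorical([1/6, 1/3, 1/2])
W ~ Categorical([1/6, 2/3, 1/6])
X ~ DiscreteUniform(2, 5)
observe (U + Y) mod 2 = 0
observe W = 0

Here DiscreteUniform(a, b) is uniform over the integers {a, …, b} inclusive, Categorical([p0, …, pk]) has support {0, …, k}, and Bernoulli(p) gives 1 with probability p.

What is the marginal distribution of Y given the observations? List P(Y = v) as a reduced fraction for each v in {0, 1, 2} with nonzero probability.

Enumerate traces; 60 have nonzero weight after conditioning:
  (Z=1, U=0, Y=0, W=0, X=2) weight 1/1296
  (Z=1, U=0, Y=0, W=0, X=3) weight 1/1296
  (Z=1, U=0, Y=0, W=0, X=4) weight 1/1296
  (Z=1, U=0, Y=0, W=0, X=5) weight 1/1296
  (Z=1, U=0, Y=2, W=0, X=2) weight 1/432
  (Z=1, U=0, Y=2, W=0, X=3) weight 1/432
  (Z=1, U=0, Y=2, W=0, X=4) weight 1/432
  (Z=1, U=0, Y=2, W=0, X=5) weight 1/432
  (Z=1, U=1, Y=1, W=0, X=2) weight 1/648
  … 51 more
Group by Y:
  weight(Y=0) = 43/1782
  weight(Y=1) = 17/891
  weight(Y=2) = 29/594
Total weight = 43/1782 + 17/891 + 29/594 = 82/891
P(Y=0 | obs) = 43/1782 / 82/891 = 43/164
P(Y=1 | obs) = 17/891 / 82/891 = 17/82
P(Y=2 | obs) = 29/594 / 82/891 = 87/164

P(Y=0) = 43/164, P(Y=1) = 17/82, P(Y=2) = 87/164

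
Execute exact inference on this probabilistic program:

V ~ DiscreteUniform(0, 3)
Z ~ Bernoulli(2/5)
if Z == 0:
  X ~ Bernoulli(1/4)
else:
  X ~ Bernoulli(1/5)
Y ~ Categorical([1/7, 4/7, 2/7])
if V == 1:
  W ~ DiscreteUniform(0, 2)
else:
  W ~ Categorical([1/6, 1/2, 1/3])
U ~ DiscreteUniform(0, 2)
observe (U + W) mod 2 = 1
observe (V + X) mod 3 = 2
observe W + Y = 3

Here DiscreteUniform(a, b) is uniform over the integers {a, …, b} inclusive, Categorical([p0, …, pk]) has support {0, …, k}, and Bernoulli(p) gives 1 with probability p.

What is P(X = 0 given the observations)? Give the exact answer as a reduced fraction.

Enumerate traces; 12 have nonzero weight after conditioning:
  (V=1, Z=0, X=1, Y=1, W=2, U=1) weight 1/420
  (V=1, Z=0, X=1, Y=2, W=1, U=0) weight 1/840
  (V=1, Z=0, X=1, Y=2, W=1, U=2) weight 1/840
  (V=1, Z=1, X=1, Y=1, W=2, U=1) weight 2/1575
  (V=1, Z=1, X=1, Y=2, W=1, U=0) weight 1/1575
  (V=1, Z=1, X=1, Y=2, W=1, U=2) weight 1/1575
  (V=2, Z=0, X=0, Y=1, W=2, U=1) weight 1/140
  (V=2, Z=0, X=0, Y=2, W=1, U=0) weight 3/560
  … 4 more
Group by X:
  weight(X=0) = 11/360
  weight(X=1) = 23/3150
Total weight = 11/360 + 23/3150 = 53/1400
P(X=0 | obs) = 11/360 / 53/1400 = 385/477
P(X=1 | obs) = 23/3150 / 53/1400 = 92/477

P(X = 0 | obs) = 385/477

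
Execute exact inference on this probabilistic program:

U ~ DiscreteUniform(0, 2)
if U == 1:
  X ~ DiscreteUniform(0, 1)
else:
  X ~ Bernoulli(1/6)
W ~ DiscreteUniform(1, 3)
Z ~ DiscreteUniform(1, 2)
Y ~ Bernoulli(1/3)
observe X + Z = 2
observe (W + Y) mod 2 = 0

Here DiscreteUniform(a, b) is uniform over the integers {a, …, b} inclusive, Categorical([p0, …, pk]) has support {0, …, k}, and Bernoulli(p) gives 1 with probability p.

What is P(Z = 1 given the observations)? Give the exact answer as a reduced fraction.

Enumerate traces; 18 have nonzero weight after conditioning:
  (U=0, X=0, W=1, Z=2, Y=1) weight 5/324
  (U=0, X=0, W=2, Z=2, Y=0) weight 5/162
  (U=0, X=0, W=3, Z=2, Y=1) weight 5/324
  (U=0, X=1, W=1, Z=1, Y=1) weight 1/324
  (U=0, X=1, W=2, Z=1, Y=0) weight 1/162
  (U=0, X=1, W=3, Z=1, Y=1) weight 1/324
  (U=1, X=0, W=1, Z=2, Y=1) weight 1/108
  (U=1, X=0, W=2, Z=2, Y=0) weight 1/54
  … 10 more
Group by Z:
  weight(Z=1) = 5/81
  weight(Z=2) = 13/81
Total weight = 5/81 + 13/81 = 2/9
P(Z=1 | obs) = 5/81 / 2/9 = 5/18
P(Z=2 | obs) = 13/81 / 2/9 = 13/18

P(Z = 1 | obs) = 5/18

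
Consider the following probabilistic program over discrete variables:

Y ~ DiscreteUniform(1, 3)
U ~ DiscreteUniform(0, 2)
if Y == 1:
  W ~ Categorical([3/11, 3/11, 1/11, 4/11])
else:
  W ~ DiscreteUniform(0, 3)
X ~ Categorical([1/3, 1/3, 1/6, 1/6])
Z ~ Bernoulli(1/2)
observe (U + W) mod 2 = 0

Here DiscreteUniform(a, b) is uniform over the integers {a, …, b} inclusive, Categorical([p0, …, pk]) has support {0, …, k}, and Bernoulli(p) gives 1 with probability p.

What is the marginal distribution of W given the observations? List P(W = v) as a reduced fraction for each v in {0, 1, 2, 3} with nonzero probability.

P(W=0) = 17/48, P(W=1) = 17/96, P(W=2) = 13/48, P(W=3) = 19/96

Enumerate traces; 144 have nonzero weight after conditioning:
  (Y=1, U=0, W=0, X=0, Z=0) weight 1/198
  (Y=1, U=0, W=0, X=0, Z=1) weight 1/198
  (Y=1, U=0, W=0, X=1, Z=0) weight 1/198
  (Y=1, U=0, W=0, X=1, Z=1) weight 1/198
  (Y=1, U=0, W=0, X=2, Z=0) weight 1/396
  (Y=1, U=0, W=0, X=2, Z=1) weight 1/396
  (Y=1, U=0, W=0, X=3, Z=0) weight 1/396
  (Y=1, U=0, W=0, X=3, Z=1) weight 1/396
  (Y=1, U=0, W=2, X=0, Z=0) weight 1/594
  (Y=1, U=1, W=1, X=0, Z=0) weight 1/198
  … 134 more
Group by W:
  weight(W=0) = 17/99
  weight(W=1) = 17/198
  weight(W=2) = 13/99
  weight(W=3) = 19/198
Total weight = 17/99 + 17/198 + 13/99 + 19/198 = 16/33
P(W=0 | obs) = 17/99 / 16/33 = 17/48
P(W=1 | obs) = 17/198 / 16/33 = 17/96
P(W=2 | obs) = 13/99 / 16/33 = 13/48
P(W=3 | obs) = 19/198 / 16/33 = 19/96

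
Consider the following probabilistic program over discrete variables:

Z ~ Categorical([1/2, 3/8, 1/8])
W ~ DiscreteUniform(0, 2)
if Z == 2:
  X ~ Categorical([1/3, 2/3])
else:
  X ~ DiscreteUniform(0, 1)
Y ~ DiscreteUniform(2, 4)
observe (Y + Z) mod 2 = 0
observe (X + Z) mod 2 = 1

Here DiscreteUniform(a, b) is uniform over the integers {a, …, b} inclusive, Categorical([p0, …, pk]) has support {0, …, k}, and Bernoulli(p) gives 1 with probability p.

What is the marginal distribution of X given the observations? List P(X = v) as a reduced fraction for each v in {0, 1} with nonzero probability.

Enumerate traces; 15 have nonzero weight after conditioning:
  (Z=0, W=0, X=1, Y=2) weight 1/36
  (Z=0, W=0, X=1, Y=4) weight 1/36
  (Z=0, W=1, X=1, Y=2) weight 1/36
  (Z=0, W=1, X=1, Y=4) weight 1/36
  (Z=0, W=2, X=1, Y=2) weight 1/36
  (Z=0, W=2, X=1, Y=4) weight 1/36
  (Z=1, W=0, X=0, Y=3) weight 1/48
  (Z=1, W=1, X=0, Y=3) weight 1/48
  … 7 more
Group by X:
  weight(X=0) = 1/16
  weight(X=1) = 2/9
Total weight = 1/16 + 2/9 = 41/144
P(X=0 | obs) = 1/16 / 41/144 = 9/41
P(X=1 | obs) = 2/9 / 41/144 = 32/41

P(X=0) = 9/41, P(X=1) = 32/41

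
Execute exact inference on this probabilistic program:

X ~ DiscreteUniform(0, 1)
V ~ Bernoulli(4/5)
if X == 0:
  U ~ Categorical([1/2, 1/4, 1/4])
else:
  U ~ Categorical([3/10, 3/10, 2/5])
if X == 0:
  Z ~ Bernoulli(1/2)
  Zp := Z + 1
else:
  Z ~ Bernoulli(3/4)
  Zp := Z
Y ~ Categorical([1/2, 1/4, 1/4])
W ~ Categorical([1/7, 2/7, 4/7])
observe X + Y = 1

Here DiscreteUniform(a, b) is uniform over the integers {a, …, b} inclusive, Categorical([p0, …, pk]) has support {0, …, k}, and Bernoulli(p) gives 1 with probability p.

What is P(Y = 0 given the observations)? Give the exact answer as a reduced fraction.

Enumerate traces; 72 have nonzero weight after conditioning:
  (X=0, V=0, U=0, Z=0, Y=1, W=0) weight 1/1120
  (X=0, V=0, U=0, Z=0, Y=1, W=1) weight 1/560
  (X=0, V=0, U=0, Z=0, Y=1, W=2) weight 1/280
  (X=0, V=0, U=0, Z=1, Y=1, W=0) weight 1/1120
  (X=0, V=0, U=0, Z=1, Y=1, W=1) weight 1/560
  (X=0, V=0, U=0, Z=1, Y=1, W=2) weight 1/280
  (X=0, V=0, U=1, Z=0, Y=1, W=0) weight 1/2240
  (X=0, V=0, U=1, Z=0, Y=1, W=1) weight 1/1120
  (X=1, V=0, U=0, Z=0, Y=0, W=0) weight 3/5600
  … 63 more
Group by Y:
  weight(Y=0) = 1/4
  weight(Y=1) = 1/8
Total weight = 1/4 + 1/8 = 3/8
P(Y=0 | obs) = 1/4 / 3/8 = 2/3
P(Y=1 | obs) = 1/8 / 3/8 = 1/3

P(Y = 0 | obs) = 2/3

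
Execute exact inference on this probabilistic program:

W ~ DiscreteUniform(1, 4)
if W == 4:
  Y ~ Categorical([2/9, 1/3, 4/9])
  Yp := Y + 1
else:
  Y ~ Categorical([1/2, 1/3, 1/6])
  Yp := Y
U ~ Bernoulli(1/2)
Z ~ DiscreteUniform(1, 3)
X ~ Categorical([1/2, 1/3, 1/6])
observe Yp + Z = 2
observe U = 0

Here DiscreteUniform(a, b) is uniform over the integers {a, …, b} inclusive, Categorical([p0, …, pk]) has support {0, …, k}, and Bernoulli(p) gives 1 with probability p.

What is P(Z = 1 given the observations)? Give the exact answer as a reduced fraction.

Enumerate traces; 21 have nonzero weight after conditioning:
  (W=1, Y=0, U=0, Z=2, X=0) weight 1/96
  (W=1, Y=0, U=0, Z=2, X=1) weight 1/144
  (W=1, Y=0, U=0, Z=2, X=2) weight 1/288
  (W=1, Y=1, U=0, Z=1, X=0) weight 1/144
  (W=1, Y=1, U=0, Z=1, X=1) weight 1/216
  (W=1, Y=1, U=0, Z=1, X=2) weight 1/432
  (W=2, Y=0, U=0, Z=2, X=0) weight 1/96
  (W=2, Y=0, U=0, Z=2, X=1) weight 1/144
  … 13 more
Group by Z:
  weight(Z=1) = 11/216
  weight(Z=2) = 1/16
Total weight = 11/216 + 1/16 = 49/432
P(Z=1 | obs) = 11/216 / 49/432 = 22/49
P(Z=2 | obs) = 1/16 / 49/432 = 27/49

P(Z = 1 | obs) = 22/49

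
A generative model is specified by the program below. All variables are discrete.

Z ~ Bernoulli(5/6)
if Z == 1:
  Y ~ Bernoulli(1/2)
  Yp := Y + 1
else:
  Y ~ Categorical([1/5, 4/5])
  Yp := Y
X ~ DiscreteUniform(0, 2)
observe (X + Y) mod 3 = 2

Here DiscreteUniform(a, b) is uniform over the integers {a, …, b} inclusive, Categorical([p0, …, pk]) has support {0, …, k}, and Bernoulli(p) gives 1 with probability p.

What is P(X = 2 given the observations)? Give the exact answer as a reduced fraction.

Enumerate traces; 4 have nonzero weight after conditioning:
  (Z=0, Y=0, X=2) weight 1/90
  (Z=0, Y=1, X=1) weight 2/45
  (Z=1, Y=0, X=2) weight 5/36
  (Z=1, Y=1, X=1) weight 5/36
Group by X:
  weight(X=1) = 11/60
  weight(X=2) = 3/20
Total weight = 11/60 + 3/20 = 1/3
P(X=1 | obs) = 11/60 / 1/3 = 11/20
P(X=2 | obs) = 3/20 / 1/3 = 9/20

P(X = 2 | obs) = 9/20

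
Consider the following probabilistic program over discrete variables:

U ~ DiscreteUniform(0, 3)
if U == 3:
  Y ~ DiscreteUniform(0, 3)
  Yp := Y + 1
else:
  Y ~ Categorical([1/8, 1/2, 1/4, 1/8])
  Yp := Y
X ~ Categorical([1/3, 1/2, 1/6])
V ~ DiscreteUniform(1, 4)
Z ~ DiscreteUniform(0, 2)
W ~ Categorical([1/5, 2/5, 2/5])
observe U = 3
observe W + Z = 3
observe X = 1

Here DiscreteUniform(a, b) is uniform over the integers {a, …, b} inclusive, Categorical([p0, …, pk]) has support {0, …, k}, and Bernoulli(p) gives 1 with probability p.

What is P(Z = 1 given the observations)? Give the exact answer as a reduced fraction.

Enumerate traces; 32 have nonzero weight after conditioning:
  (U=3, Y=0, X=1, V=1, Z=1, W=2) weight 1/960
  (U=3, Y=0, X=1, V=1, Z=2, W=1) weight 1/960
  (U=3, Y=0, X=1, V=2, Z=1, W=2) weight 1/960
  (U=3, Y=0, X=1, V=2, Z=2, W=1) weight 1/960
  (U=3, Y=0, X=1, V=3, Z=1, W=2) weight 1/960
  (U=3, Y=0, X=1, V=3, Z=2, W=1) weight 1/960
  (U=3, Y=0, X=1, V=4, Z=1, W=2) weight 1/960
  (U=3, Y=0, X=1, V=4, Z=2, W=1) weight 1/960
  … 24 more
Group by Z:
  weight(Z=1) = 1/60
  weight(Z=2) = 1/60
Total weight = 1/60 + 1/60 = 1/30
P(Z=1 | obs) = 1/60 / 1/30 = 1/2
P(Z=2 | obs) = 1/60 / 1/30 = 1/2

P(Z = 1 | obs) = 1/2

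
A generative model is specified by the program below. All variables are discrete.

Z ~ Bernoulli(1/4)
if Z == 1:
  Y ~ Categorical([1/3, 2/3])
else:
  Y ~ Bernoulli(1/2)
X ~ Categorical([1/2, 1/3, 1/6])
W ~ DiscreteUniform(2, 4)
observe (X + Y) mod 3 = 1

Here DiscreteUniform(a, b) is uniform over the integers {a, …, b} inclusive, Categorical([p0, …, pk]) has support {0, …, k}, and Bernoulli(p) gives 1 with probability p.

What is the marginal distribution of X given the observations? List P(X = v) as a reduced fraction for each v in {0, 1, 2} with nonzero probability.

P(X=0) = 39/61, P(X=1) = 22/61

Enumerate traces; 12 have nonzero weight after conditioning:
  (Z=0, Y=0, X=1, W=2) weight 1/24
  (Z=0, Y=0, X=1, W=3) weight 1/24
  (Z=0, Y=0, X=1, W=4) weight 1/24
  (Z=0, Y=1, X=0, W=2) weight 1/16
  (Z=0, Y=1, X=0, W=3) weight 1/16
  (Z=0, Y=1, X=0, W=4) weight 1/16
  (Z=1, Y=0, X=1, W=2) weight 1/108
  (Z=1, Y=0, X=1, W=3) weight 1/108
  … 4 more
Group by X:
  weight(X=0) = 13/48
  weight(X=1) = 11/72
Total weight = 13/48 + 11/72 = 61/144
P(X=0 | obs) = 13/48 / 61/144 = 39/61
P(X=1 | obs) = 11/72 / 61/144 = 22/61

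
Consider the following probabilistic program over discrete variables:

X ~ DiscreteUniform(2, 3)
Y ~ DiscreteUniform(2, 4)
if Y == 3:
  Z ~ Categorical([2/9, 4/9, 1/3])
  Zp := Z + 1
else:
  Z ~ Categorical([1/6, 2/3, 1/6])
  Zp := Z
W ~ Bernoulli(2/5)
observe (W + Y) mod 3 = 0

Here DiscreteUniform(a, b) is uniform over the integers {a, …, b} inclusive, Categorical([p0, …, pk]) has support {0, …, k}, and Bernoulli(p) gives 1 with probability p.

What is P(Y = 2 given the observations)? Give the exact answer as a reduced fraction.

Enumerate traces; 12 have nonzero weight after conditioning:
  (X=2, Y=2, Z=0, W=1) weight 1/90
  (X=2, Y=2, Z=1, W=1) weight 2/45
  (X=2, Y=2, Z=2, W=1) weight 1/90
  (X=2, Y=3, Z=0, W=0) weight 1/45
  (X=2, Y=3, Z=1, W=0) weight 2/45
  (X=2, Y=3, Z=2, W=0) weight 1/30
  (X=3, Y=2, Z=0, W=1) weight 1/90
  (X=3, Y=2, Z=1, W=1) weight 2/45
  … 4 more
Group by Y:
  weight(Y=2) = 2/15
  weight(Y=3) = 1/5
Total weight = 2/15 + 1/5 = 1/3
P(Y=2 | obs) = 2/15 / 1/3 = 2/5
P(Y=3 | obs) = 1/5 / 1/3 = 3/5

P(Y = 2 | obs) = 2/5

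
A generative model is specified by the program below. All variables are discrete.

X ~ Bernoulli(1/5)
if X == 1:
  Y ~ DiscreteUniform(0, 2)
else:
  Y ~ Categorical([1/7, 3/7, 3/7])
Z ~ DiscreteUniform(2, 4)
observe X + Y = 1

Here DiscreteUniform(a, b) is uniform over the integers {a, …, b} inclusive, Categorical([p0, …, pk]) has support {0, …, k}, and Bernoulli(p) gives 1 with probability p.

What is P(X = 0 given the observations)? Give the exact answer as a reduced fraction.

P(X = 0 | obs) = 36/43

Enumerate traces; 6 have nonzero weight after conditioning:
  (X=0, Y=1, Z=2) weight 4/35
  (X=0, Y=1, Z=3) weight 4/35
  (X=0, Y=1, Z=4) weight 4/35
  (X=1, Y=0, Z=2) weight 1/45
  (X=1, Y=0, Z=3) weight 1/45
  (X=1, Y=0, Z=4) weight 1/45
Group by X:
  weight(X=0) = 12/35
  weight(X=1) = 1/15
Total weight = 12/35 + 1/15 = 43/105
P(X=0 | obs) = 12/35 / 43/105 = 36/43
P(X=1 | obs) = 1/15 / 43/105 = 7/43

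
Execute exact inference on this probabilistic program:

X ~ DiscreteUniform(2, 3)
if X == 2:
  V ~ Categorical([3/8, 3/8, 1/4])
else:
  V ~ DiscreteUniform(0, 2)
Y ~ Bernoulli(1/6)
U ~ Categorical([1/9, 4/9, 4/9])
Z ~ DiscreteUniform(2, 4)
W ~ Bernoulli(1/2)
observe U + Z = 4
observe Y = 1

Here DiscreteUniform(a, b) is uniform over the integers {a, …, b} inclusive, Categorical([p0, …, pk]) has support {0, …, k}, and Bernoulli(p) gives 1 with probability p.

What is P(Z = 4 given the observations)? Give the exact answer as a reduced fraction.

Enumerate traces; 36 have nonzero weight after conditioning:
  (X=2, V=0, Y=1, U=0, Z=4, W=0) weight 1/1728
  (X=2, V=0, Y=1, U=0, Z=4, W=1) weight 1/1728
  (X=2, V=0, Y=1, U=1, Z=3, W=0) weight 1/432
  (X=2, V=0, Y=1, U=1, Z=3, W=1) weight 1/432
  (X=2, V=0, Y=1, U=2, Z=2, W=0) weight 1/432
  (X=2, V=0, Y=1, U=2, Z=2, W=1) weight 1/432
  (X=2, V=1, Y=1, U=0, Z=4, W=0) weight 1/1728
  (X=2, V=1, Y=1, U=0, Z=4, W=1) weight 1/1728
  … 28 more
Group by Z:
  weight(Z=2) = 2/81
  weight(Z=3) = 2/81
  weight(Z=4) = 1/162
Total weight = 2/81 + 2/81 + 1/162 = 1/18
P(Z=2 | obs) = 2/81 / 1/18 = 4/9
P(Z=3 | obs) = 2/81 / 1/18 = 4/9
P(Z=4 | obs) = 1/162 / 1/18 = 1/9

P(Z = 4 | obs) = 1/9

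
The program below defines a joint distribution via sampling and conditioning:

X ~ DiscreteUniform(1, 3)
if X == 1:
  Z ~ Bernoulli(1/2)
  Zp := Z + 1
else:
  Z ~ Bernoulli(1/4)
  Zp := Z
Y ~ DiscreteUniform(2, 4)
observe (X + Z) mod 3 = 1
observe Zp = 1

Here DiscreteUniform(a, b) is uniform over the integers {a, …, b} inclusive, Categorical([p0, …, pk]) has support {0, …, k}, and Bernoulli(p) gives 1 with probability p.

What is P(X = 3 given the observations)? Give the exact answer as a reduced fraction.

Enumerate traces; 6 have nonzero weight after conditioning:
  (X=1, Z=0, Y=2) weight 1/18
  (X=1, Z=0, Y=3) weight 1/18
  (X=1, Z=0, Y=4) weight 1/18
  (X=3, Z=1, Y=2) weight 1/36
  (X=3, Z=1, Y=3) weight 1/36
  (X=3, Z=1, Y=4) weight 1/36
Group by X:
  weight(X=1) = 1/6
  weight(X=3) = 1/12
Total weight = 1/6 + 1/12 = 1/4
P(X=1 | obs) = 1/6 / 1/4 = 2/3
P(X=3 | obs) = 1/12 / 1/4 = 1/3

P(X = 3 | obs) = 1/3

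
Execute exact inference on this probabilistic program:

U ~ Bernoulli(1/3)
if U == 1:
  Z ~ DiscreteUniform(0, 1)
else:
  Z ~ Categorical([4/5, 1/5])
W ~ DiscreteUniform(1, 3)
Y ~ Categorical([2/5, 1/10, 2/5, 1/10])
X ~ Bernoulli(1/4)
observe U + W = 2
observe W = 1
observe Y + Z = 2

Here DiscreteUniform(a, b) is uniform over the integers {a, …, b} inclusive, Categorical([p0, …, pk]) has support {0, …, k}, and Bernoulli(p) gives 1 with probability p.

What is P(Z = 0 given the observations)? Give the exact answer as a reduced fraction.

Enumerate traces; 4 have nonzero weight after conditioning:
  (U=1, Z=0, W=1, Y=2, X=0) weight 1/60
  (U=1, Z=0, W=1, Y=2, X=1) weight 1/180
  (U=1, Z=1, W=1, Y=1, X=0) weight 1/240
  (U=1, Z=1, W=1, Y=1, X=1) weight 1/720
Group by Z:
  weight(Z=0) = 1/45
  weight(Z=1) = 1/180
Total weight = 1/45 + 1/180 = 1/36
P(Z=0 | obs) = 1/45 / 1/36 = 4/5
P(Z=1 | obs) = 1/180 / 1/36 = 1/5

P(Z = 0 | obs) = 4/5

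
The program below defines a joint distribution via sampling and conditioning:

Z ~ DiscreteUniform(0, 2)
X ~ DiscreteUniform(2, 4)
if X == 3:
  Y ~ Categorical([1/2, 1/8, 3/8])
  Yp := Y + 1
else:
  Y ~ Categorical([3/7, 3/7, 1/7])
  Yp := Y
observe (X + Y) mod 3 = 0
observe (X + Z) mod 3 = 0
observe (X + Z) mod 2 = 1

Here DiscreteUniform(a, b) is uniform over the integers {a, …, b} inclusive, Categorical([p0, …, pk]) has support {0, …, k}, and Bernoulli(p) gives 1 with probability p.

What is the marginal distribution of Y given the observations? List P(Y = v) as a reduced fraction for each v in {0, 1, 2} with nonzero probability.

P(Y=0) = 7/13, P(Y=1) = 6/13

Enumerate traces; 2 have nonzero weight after conditioning:
  (Z=0, X=3, Y=0) weight 1/18
  (Z=1, X=2, Y=1) weight 1/21
Group by Y:
  weight(Y=0) = 1/18
  weight(Y=1) = 1/21
Total weight = 1/18 + 1/21 = 13/126
P(Y=0 | obs) = 1/18 / 13/126 = 7/13
P(Y=1 | obs) = 1/21 / 13/126 = 6/13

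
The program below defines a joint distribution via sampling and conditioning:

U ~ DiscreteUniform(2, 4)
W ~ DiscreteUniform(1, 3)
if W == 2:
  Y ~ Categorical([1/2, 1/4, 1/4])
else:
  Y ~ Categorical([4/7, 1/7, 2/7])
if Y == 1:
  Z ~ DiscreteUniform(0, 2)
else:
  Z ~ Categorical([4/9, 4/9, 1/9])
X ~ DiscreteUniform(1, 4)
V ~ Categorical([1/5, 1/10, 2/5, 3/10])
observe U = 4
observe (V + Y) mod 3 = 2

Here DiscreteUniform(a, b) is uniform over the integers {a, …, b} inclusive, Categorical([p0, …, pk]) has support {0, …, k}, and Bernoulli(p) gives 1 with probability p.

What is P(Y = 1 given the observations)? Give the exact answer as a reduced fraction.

Enumerate traces; 144 have nonzero weight after conditioning:
  (U=4, W=1, Y=0, Z=0, X=1, V=2) weight 8/2835
  (U=4, W=1, Y=0, Z=0, X=2, V=2) weight 8/2835
  (U=4, W=1, Y=0, Z=0, X=3, V=2) weight 8/2835
  (U=4, W=1, Y=0, Z=0, X=4, V=2) weight 8/2835
  (U=4, W=1, Y=0, Z=1, X=1, V=2) weight 8/2835
  (U=4, W=1, Y=0, Z=1, X=2, V=2) weight 8/2835
  (U=4, W=1, Y=0, Z=1, X=3, V=2) weight 8/2835
  (U=4, W=1, Y=0, Z=1, X=4, V=2) weight 8/2835
  (U=4, W=1, Y=1, Z=0, X=1, V=1) weight 1/7560
  (U=4, W=1, Y=2, Z=0, X=1, V=0) weight 2/2835
  … 134 more
Group by Y:
  weight(Y=0) = 23/315
  weight(Y=1) = 1/168
  weight(Y=2) = 23/504
Total weight = 23/315 + 1/168 + 23/504 = 157/1260
P(Y=0 | obs) = 23/315 / 157/1260 = 92/157
P(Y=1 | obs) = 1/168 / 157/1260 = 15/314
P(Y=2 | obs) = 23/504 / 157/1260 = 115/314

P(Y = 1 | obs) = 15/314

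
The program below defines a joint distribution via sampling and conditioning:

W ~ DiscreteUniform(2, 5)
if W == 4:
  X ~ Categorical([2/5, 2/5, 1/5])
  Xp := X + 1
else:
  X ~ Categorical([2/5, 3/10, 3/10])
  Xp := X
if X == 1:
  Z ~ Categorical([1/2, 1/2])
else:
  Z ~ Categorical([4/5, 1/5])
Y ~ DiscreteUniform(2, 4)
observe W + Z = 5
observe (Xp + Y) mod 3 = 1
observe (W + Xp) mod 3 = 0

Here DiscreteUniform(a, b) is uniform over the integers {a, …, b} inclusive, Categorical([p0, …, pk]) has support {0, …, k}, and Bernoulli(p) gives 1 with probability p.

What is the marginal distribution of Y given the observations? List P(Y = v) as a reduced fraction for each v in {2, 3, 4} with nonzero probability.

P(Y=2) = 4/7, P(Y=3) = 3/7

Enumerate traces; 2 have nonzero weight after conditioning:
  (W=4, X=1, Z=1, Y=2) weight 1/60
  (W=5, X=1, Z=0, Y=3) weight 1/80
Group by Y:
  weight(Y=2) = 1/60
  weight(Y=3) = 1/80
Total weight = 1/60 + 1/80 = 7/240
P(Y=2 | obs) = 1/60 / 7/240 = 4/7
P(Y=3 | obs) = 1/80 / 7/240 = 3/7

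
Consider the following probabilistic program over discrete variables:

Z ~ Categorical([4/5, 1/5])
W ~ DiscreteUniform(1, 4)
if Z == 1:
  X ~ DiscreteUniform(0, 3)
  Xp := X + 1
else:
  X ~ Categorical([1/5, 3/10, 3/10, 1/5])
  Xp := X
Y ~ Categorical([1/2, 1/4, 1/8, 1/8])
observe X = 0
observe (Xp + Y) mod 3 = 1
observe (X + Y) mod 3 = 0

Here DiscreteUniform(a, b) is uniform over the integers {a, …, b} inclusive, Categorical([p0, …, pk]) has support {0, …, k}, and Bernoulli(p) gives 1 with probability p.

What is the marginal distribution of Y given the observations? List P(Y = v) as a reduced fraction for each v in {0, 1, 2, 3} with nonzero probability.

Enumerate traces; 8 have nonzero weight after conditioning:
  (Z=1, W=1, X=0, Y=0) weight 1/160
  (Z=1, W=1, X=0, Y=3) weight 1/640
  (Z=1, W=2, X=0, Y=0) weight 1/160
  (Z=1, W=2, X=0, Y=3) weight 1/640
  (Z=1, W=3, X=0, Y=0) weight 1/160
  (Z=1, W=3, X=0, Y=3) weight 1/640
  (Z=1, W=4, X=0, Y=0) weight 1/160
  (Z=1, W=4, X=0, Y=3) weight 1/640
Group by Y:
  weight(Y=0) = 1/40
  weight(Y=3) = 1/160
Total weight = 1/40 + 1/160 = 1/32
P(Y=0 | obs) = 1/40 / 1/32 = 4/5
P(Y=3 | obs) = 1/160 / 1/32 = 1/5

P(Y=0) = 4/5, P(Y=3) = 1/5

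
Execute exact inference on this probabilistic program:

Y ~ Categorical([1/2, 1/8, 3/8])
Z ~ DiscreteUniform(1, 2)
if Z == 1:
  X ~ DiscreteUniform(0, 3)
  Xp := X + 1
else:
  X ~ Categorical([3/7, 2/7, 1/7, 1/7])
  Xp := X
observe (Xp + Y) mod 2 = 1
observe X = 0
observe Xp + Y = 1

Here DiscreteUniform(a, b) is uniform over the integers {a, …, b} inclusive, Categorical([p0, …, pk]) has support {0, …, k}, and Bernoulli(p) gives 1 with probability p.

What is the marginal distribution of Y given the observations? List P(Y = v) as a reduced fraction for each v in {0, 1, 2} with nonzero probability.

Enumerate traces; 2 have nonzero weight after conditioning:
  (Y=0, Z=1, X=0) weight 1/16
  (Y=1, Z=2, X=0) weight 3/112
Group by Y:
  weight(Y=0) = 1/16
  weight(Y=1) = 3/112
Total weight = 1/16 + 3/112 = 5/56
P(Y=0 | obs) = 1/16 / 5/56 = 7/10
P(Y=1 | obs) = 3/112 / 5/56 = 3/10

P(Y=0) = 7/10, P(Y=1) = 3/10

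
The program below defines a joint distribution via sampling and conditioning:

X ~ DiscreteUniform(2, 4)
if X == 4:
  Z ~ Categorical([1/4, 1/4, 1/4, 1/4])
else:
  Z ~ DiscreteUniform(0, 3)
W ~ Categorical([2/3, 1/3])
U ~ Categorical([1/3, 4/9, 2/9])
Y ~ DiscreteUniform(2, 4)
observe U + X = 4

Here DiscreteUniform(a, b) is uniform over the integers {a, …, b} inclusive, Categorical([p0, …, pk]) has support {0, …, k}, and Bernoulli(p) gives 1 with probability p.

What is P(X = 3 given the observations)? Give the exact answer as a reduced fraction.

P(X = 3 | obs) = 4/9

Enumerate traces; 72 have nonzero weight after conditioning:
  (X=2, Z=0, W=0, U=2, Y=2) weight 1/243
  (X=2, Z=0, W=0, U=2, Y=3) weight 1/243
  (X=2, Z=0, W=0, U=2, Y=4) weight 1/243
  (X=2, Z=0, W=1, U=2, Y=2) weight 1/486
  (X=2, Z=0, W=1, U=2, Y=3) weight 1/486
  (X=2, Z=0, W=1, U=2, Y=4) weight 1/486
  (X=2, Z=1, W=0, U=2, Y=2) weight 1/243
  (X=2, Z=1, W=0, U=2, Y=3) weight 1/243
  (X=3, Z=0, W=0, U=1, Y=2) weight 2/243
  (X=4, Z=0, W=0, U=0, Y=2) weight 1/162
  … 62 more
Group by X:
  weight(X=2) = 2/27
  weight(X=3) = 4/27
  weight(X=4) = 1/9
Total weight = 2/27 + 4/27 + 1/9 = 1/3
P(X=2 | obs) = 2/27 / 1/3 = 2/9
P(X=3 | obs) = 4/27 / 1/3 = 4/9
P(X=4 | obs) = 1/9 / 1/3 = 1/3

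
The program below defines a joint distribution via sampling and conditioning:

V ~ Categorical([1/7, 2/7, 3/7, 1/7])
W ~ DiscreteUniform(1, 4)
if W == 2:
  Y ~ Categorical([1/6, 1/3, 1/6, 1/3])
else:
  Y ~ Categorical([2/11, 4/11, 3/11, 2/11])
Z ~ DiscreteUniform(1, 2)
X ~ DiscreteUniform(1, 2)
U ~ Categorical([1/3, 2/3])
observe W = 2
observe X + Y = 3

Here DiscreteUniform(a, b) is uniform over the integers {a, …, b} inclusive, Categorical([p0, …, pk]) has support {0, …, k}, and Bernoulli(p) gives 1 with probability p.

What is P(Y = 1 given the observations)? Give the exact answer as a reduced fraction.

Enumerate traces; 32 have nonzero weight after conditioning:
  (V=0, W=2, Y=1, Z=1, X=2, U=0) weight 1/1008
  (V=0, W=2, Y=1, Z=1, X=2, U=1) weight 1/504
  (V=0, W=2, Y=1, Z=2, X=2, U=0) weight 1/1008
  (V=0, W=2, Y=1, Z=2, X=2, U=1) weight 1/504
  (V=0, W=2, Y=2, Z=1, X=1, U=0) weight 1/2016
  (V=0, W=2, Y=2, Z=1, X=1, U=1) weight 1/1008
  (V=0, W=2, Y=2, Z=2, X=1, U=0) weight 1/2016
  (V=0, W=2, Y=2, Z=2, X=1, U=1) weight 1/1008
  … 24 more
Group by Y:
  weight(Y=1) = 1/24
  weight(Y=2) = 1/48
Total weight = 1/24 + 1/48 = 1/16
P(Y=1 | obs) = 1/24 / 1/16 = 2/3
P(Y=2 | obs) = 1/48 / 1/16 = 1/3

P(Y = 1 | obs) = 2/3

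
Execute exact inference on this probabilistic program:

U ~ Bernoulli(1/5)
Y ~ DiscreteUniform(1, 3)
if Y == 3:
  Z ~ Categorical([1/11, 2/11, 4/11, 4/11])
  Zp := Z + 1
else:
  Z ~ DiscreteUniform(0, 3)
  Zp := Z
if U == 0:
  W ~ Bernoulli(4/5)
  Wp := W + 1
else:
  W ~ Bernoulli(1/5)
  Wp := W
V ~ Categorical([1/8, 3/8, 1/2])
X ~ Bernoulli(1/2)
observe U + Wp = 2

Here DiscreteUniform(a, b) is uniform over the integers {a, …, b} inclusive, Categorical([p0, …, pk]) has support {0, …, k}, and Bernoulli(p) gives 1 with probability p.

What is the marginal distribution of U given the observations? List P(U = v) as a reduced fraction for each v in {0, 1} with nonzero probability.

Enumerate traces; 144 have nonzero weight after conditioning:
  (U=0, Y=1, Z=0, W=1, V=0, X=0) weight 1/300
  (U=0, Y=1, Z=0, W=1, V=0, X=1) weight 1/300
  (U=0, Y=1, Z=0, W=1, V=1, X=0) weight 1/100
  (U=0, Y=1, Z=0, W=1, V=1, X=1) weight 1/100
  (U=0, Y=1, Z=0, W=1, V=2, X=0) weight 1/75
  (U=0, Y=1, Z=0, W=1, V=2, X=1) weight 1/75
  (U=0, Y=1, Z=1, W=1, V=0, X=0) weight 1/300
  (U=0, Y=1, Z=1, W=1, V=0, X=1) weight 1/300
  (U=1, Y=1, Z=0, W=1, V=0, X=0) weight 1/4800
  … 135 more
Group by U:
  weight(U=0) = 16/25
  weight(U=1) = 1/25
Total weight = 16/25 + 1/25 = 17/25
P(U=0 | obs) = 16/25 / 17/25 = 16/17
P(U=1 | obs) = 1/25 / 17/25 = 1/17

P(U=0) = 16/17, P(U=1) = 1/17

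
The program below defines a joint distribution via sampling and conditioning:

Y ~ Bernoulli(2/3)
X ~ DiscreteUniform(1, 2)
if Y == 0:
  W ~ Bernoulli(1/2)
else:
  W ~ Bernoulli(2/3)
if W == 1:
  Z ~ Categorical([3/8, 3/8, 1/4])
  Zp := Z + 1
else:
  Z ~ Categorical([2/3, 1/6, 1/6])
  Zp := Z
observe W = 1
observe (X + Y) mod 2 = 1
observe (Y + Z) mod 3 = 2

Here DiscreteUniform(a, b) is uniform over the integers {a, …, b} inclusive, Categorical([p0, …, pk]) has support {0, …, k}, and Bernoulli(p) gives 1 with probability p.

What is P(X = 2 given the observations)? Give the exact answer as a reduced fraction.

P(X = 2 | obs) = 4/5

Enumerate traces; 2 have nonzero weight after conditioning:
  (Y=0, X=1, W=1, Z=2) weight 1/48
  (Y=1, X=2, W=1, Z=1) weight 1/12
Group by X:
  weight(X=1) = 1/48
  weight(X=2) = 1/12
Total weight = 1/48 + 1/12 = 5/48
P(X=1 | obs) = 1/48 / 5/48 = 1/5
P(X=2 | obs) = 1/12 / 5/48 = 4/5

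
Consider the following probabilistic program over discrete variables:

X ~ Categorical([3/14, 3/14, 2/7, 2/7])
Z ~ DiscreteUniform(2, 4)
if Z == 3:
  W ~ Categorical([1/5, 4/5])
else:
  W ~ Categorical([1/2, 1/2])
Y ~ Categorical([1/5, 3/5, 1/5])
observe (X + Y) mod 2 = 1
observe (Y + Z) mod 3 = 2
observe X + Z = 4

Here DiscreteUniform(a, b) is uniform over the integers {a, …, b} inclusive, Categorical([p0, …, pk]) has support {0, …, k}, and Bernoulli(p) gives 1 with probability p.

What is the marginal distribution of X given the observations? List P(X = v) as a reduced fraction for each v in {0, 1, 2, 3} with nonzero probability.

P(X=0) = 3/4, P(X=1) = 1/4

Enumerate traces; 4 have nonzero weight after conditioning:
  (X=0, Z=4, W=0, Y=1) weight 3/140
  (X=0, Z=4, W=1, Y=1) weight 3/140
  (X=1, Z=3, W=0, Y=2) weight 1/350
  (X=1, Z=3, W=1, Y=2) weight 2/175
Group by X:
  weight(X=0) = 3/70
  weight(X=1) = 1/70
Total weight = 3/70 + 1/70 = 2/35
P(X=0 | obs) = 3/70 / 2/35 = 3/4
P(X=1 | obs) = 1/70 / 2/35 = 1/4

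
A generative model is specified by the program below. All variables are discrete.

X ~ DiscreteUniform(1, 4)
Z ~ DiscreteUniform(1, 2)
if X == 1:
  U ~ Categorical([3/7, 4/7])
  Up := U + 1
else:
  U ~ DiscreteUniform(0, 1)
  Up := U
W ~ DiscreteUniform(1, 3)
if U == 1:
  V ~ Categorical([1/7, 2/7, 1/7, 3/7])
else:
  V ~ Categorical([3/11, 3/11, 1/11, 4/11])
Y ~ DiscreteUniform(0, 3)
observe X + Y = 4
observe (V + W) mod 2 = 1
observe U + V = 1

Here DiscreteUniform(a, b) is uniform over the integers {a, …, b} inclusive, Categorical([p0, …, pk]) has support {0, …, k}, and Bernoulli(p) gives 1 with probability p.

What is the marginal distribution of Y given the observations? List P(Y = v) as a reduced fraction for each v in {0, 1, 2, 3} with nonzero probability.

P(Y=0) = 301/1205, P(Y=1) = 301/1205, P(Y=2) = 301/1205, P(Y=3) = 302/1205

Enumerate traces; 24 have nonzero weight after conditioning:
  (X=1, Z=1, U=0, W=2, V=1, Y=3) weight 3/2464
  (X=1, Z=1, U=1, W=1, V=0, Y=3) weight 1/1176
  (X=1, Z=1, U=1, W=3, V=0, Y=3) weight 1/1176
  (X=1, Z=2, U=0, W=2, V=1, Y=3) weight 3/2464
  (X=1, Z=2, U=1, W=1, V=0, Y=3) weight 1/1176
  (X=1, Z=2, U=1, W=3, V=0, Y=3) weight 1/1176
  (X=2, Z=1, U=0, W=2, V=1, Y=2) weight 1/704
  (X=2, Z=1, U=1, W=1, V=0, Y=2) weight 1/1344
  (X=3, Z=1, U=0, W=2, V=1, Y=1) weight 1/704
  (X=4, Z=1, U=0, W=2, V=1, Y=0) weight 1/704
  … 14 more
Group by Y:
  weight(Y=0) = 43/7392
  weight(Y=1) = 43/7392
  weight(Y=2) = 43/7392
  weight(Y=3) = 151/25872
Total weight = 43/7392 + 43/7392 + 43/7392 + 151/25872 = 1205/51744
P(Y=0 | obs) = 43/7392 / 1205/51744 = 301/1205
P(Y=1 | obs) = 43/7392 / 1205/51744 = 301/1205
P(Y=2 | obs) = 43/7392 / 1205/51744 = 301/1205
P(Y=3 | obs) = 151/25872 / 1205/51744 = 302/1205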